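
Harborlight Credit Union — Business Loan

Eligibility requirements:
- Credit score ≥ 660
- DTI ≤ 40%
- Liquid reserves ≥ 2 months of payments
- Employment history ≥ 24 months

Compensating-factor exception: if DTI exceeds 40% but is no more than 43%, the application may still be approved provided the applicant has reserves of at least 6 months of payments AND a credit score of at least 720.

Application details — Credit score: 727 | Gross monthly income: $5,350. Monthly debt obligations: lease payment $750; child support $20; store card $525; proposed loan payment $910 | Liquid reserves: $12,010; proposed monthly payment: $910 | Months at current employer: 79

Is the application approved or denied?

Approved

Credit score 727 ≥ 660 (meets base)
Total debts = (750 + 20 + 525 + 910) = 2,205. DTI = 2,205/5,350 = 41.2% > 40% — standard DTI limit exceeded.
Liquid reserves cover 12,010/910 = 13.2 months — ≥ 2 required
Employment 79 ≥ 24 months
41.2% falls in the override range (40%–43%), so the compensating-factor test applies.
Reserves 13.2 ≥ 6 months; credit score 727 ≥ 720.
Both compensating conditions met → exception applies.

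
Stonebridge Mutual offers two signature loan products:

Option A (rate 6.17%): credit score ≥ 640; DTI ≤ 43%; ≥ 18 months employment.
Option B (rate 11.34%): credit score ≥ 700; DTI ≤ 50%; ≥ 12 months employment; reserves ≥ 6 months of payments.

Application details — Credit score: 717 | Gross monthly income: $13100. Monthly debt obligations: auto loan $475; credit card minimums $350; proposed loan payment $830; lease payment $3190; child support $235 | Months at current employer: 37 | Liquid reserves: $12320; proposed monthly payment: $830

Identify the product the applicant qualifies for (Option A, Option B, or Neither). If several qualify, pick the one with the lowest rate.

Option A

Total debts = (475 + 350 + 830 + 3,190 + 235) = 5,080; DTI = 5,080/13,100 = 38.8%.
Reserves = 12,320/830 = 14.8 months.
Option A: score 717 ≥ 640; DTI 38.8% ≤ 43%; employment 37 ≥ 18 mo → qualifies.
Option B: score 717 ≥ 700; DTI 38.8% ≤ 50%; employment 37 ≥ 12 mo; reserves 14.8 ≥ 6 mo → qualifies.
Qualifying: Option A, Option B. Lowest rate is 6.17% → Option A.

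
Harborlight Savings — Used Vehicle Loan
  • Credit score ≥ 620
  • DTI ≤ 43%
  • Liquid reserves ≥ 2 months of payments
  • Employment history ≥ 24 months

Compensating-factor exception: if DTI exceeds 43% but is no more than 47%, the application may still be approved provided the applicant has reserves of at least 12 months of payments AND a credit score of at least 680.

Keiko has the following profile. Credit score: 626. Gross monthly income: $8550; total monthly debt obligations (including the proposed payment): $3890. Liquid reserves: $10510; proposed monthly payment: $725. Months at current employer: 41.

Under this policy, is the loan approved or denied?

Denied

Credit score 626 ≥ 620 (meets base)
DTI = 3,890/8,550 = 45.5% > 43% — standard DTI limit exceeded.
Reserves = 10,510/725 = 14.5 months ≥ 2
Employment 41 ≥ 24 months
DTI 45.5% is within the 43%–47% exception band; checking compensating factors.
Override check — reserves: 14.5 mo (ok); score: 626 (below 680).
Compensating-factor requirement not fully met.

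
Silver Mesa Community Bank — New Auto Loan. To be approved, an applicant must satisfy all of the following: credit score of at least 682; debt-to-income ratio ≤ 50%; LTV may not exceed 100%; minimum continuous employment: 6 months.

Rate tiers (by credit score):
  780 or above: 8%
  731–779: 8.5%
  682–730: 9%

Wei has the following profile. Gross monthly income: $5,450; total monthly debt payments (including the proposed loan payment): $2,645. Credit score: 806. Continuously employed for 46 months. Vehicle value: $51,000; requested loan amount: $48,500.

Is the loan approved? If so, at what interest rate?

Approved at 8%

Credit score 806 ≥ 682 (meets minimum)
DTI: 2,645 ÷ 5,450 = 48.5%, within the 50% cap
Employment 46 ≥ 6 months
Loan-to-value = 48,500/51,000 = 95.1% — pass (100% max)
All requirements met. Score 806 falls in the 780 or above tier → 8%.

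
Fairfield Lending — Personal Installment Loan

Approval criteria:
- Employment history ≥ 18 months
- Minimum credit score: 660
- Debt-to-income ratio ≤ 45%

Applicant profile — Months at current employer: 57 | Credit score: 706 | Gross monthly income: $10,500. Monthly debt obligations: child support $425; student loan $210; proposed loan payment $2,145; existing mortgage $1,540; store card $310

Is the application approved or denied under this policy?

Approved

Employment 57 ≥ 18 months
Credit score 706 ≥ 660 (meets)
Total monthly debts = (425 + 210 + 2,145 + 1,540 + 310) = 4,630. DTI = 4,630/10,500 = 44.1% ≤ 45%
All criteria satisfied.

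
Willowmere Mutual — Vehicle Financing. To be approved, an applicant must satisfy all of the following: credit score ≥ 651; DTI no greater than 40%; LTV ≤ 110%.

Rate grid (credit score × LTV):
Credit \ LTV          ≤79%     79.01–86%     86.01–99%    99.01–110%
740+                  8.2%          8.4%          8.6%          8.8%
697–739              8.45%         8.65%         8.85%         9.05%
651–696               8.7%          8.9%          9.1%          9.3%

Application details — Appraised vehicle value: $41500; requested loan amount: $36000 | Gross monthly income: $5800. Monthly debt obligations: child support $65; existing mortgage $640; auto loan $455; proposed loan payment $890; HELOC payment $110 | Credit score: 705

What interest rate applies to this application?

8.85%

Credit score 705 ≥ 651; Total monthly debts = (65 + 640 + 455 + 890 + 110) = 2,160. DTI = 2,160/5,800 = 37.2% ≤ 40%
LTV = 36,000/41,500 = 86.7% ≤ 110%
Score 705 is in the 697–739 band; LTV 86.7% is in the 86.01–99% band → 8.85%.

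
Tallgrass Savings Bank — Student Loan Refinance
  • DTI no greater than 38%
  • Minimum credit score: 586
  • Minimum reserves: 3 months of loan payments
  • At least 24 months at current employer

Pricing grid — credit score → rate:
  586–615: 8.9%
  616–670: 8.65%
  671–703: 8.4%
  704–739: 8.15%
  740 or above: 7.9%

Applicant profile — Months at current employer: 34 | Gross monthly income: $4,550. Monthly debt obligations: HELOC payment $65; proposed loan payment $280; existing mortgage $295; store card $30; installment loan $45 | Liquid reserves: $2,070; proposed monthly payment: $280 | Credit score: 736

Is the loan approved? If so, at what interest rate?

Approved at 8.15%

Credit score 736 ≥ 586 (meets minimum)
Liquid reserves cover 2,070/280 = 7.4 months — ≥ 3 required
Employment 34 ≥ 24 months
Total monthly debts = (65 + 280 + 295 + 30 + 45) = 715. Debt-to-income = 715/4,550 = 15.7% — meets 38% limit
All requirements met. Score 736 falls in the 704–739 tier → 8.15%.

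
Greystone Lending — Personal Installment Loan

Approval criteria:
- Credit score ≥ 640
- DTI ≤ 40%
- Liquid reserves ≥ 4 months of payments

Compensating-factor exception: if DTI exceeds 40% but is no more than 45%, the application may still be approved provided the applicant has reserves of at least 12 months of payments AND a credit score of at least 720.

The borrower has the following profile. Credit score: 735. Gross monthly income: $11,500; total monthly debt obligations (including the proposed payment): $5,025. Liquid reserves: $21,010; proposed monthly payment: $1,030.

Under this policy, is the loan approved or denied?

Credit score 735 ≥ 640 (meets base)
DTI: 5,025 ÷ 11,500 = 43.7%, over the 40% base limit.
Liquid reserves cover 21,010/1,030 = 20.4 months — ≥ 4 required
DTI 43.7% is within the 40%–45% exception band; checking compensating factors.
Reserves 20.4 ≥ 12 months; credit score 735 ≥ 720.
Both compensating conditions met → exception applies.

Approved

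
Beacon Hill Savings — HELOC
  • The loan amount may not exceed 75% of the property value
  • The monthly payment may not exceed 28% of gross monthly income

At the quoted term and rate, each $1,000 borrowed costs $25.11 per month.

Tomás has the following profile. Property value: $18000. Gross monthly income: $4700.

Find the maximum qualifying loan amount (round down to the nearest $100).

$13,500

Payment cap: 28% × $4,700 = $1,316/month.
At $25.11 per $1,000, that supports 1,316/25.11 × 1,000 ≈ $52,409 → $52,400.
LTV cap: 75% × $18,000 = $13,500 → $13,500.
Binding constraint: loan-to-value.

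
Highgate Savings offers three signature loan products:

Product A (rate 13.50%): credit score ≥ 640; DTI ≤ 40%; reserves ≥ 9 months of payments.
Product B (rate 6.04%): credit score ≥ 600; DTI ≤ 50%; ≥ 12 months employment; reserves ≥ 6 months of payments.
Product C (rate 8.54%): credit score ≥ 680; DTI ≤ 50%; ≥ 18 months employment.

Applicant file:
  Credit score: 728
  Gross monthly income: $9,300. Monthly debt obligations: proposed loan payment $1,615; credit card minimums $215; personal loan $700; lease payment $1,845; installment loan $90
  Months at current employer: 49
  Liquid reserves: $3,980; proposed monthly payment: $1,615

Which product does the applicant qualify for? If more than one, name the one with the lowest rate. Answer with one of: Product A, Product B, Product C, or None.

Total debts = (1,615 + 215 + 700 + 1,845 + 90) = 4,465; DTI = 4,465/9,300 = 48%.
Reserves = 3,980/1,615 = 2.5 months.
Product A: score 728 ≥ 640; DTI 48% > 40%; reserves 2.5 < 9 mo → does not qualify.
Product B: score 728 ≥ 600; DTI 48% ≤ 50%; employment 49 ≥ 12 mo; reserves 2.5 < 6 mo → does not qualify.
Product C: score 728 ≥ 680; DTI 48% ≤ 50%; employment 49 ≥ 18 mo → qualifies.

Product C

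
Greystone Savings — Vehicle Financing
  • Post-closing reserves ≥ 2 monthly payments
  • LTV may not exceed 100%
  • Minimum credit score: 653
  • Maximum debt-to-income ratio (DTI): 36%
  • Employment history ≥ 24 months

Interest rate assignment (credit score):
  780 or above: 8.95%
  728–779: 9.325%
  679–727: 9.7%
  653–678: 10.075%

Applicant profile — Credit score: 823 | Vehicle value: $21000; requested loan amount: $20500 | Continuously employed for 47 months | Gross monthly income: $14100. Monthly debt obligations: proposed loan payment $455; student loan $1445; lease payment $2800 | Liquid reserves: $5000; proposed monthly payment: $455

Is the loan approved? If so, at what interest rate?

Credit score 823 ≥ 653 (meets minimum)
Employment 47 ≥ 24 months
Loan-to-value = 20,500/21,000 = 97.6% — pass (100% max)
Total monthly debts = (455 + 1,445 + 2,800) = 4,700. Debt-to-income = 4,700/14,100 = 33.3% — meets 36% limit
Reserves = 5,000/455 = 11.0 months ≥ 2
All requirements met. Score 823 falls in the 780 or above tier → 8.95%.

Approved at 8.95%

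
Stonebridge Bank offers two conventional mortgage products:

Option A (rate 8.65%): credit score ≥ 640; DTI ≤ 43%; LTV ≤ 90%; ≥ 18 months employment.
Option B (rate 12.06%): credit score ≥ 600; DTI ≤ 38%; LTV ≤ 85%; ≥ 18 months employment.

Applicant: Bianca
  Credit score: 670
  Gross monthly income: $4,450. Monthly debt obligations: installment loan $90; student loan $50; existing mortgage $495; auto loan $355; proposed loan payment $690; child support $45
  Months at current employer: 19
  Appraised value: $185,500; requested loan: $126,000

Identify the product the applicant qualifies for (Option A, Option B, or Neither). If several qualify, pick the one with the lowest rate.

Option A

Total debts = (90 + 50 + 495 + 355 + 690 + 45) = 1,725; DTI = 1,725/4,450 = 38.8%.
LTV = 126,000/185,500 = 67.9%.
Option A: score 670 ≥ 640; DTI 38.8% ≤ 43%; LTV 67.9% ≤ 90%; employment 19 ≥ 18 mo → qualifies.
Option B: score 670 ≥ 600; DTI 38.8% > 38%; LTV 67.9% ≤ 85%; employment 19 ≥ 18 mo → does not qualify.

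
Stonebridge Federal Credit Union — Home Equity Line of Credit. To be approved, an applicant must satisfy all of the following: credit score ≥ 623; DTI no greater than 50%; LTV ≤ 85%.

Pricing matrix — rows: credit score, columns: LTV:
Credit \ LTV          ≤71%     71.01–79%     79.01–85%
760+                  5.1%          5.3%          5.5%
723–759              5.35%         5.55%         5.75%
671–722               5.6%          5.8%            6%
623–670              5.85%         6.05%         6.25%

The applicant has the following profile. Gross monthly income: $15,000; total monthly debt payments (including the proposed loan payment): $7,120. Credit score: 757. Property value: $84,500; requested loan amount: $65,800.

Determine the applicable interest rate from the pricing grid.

5.55%

Credit score 757 ≥ 623; Debt-to-income = 7,120/15,000 = 47.5% — meets 50% limit
LTV: 65,800 ÷ 84,500 = 77.9%, within 85% cap
Row: 757 falls in 723–759. Column: 77.9% falls in 71.01–79%. Rate = 5.55%.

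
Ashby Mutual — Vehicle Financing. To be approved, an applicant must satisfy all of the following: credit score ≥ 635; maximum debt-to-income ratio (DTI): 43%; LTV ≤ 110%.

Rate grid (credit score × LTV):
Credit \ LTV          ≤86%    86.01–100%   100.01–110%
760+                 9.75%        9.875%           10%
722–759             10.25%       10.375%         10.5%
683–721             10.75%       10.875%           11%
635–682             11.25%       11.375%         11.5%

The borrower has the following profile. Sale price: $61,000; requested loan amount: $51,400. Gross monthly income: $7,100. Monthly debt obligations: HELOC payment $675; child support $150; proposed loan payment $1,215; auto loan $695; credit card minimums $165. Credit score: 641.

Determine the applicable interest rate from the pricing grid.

Credit score 641 ≥ 635; Total monthly debts = (675 + 150 + 1,215 + 695 + 165) = 2,900. Debt-to-income = 2,900/7,100 = 40.8% — meets 43% limit
Loan-to-value = 51,400/61,000 = 84.3% — pass (110% max)
Row: 641 falls in 635–682. Column: 84.3% falls in ≤86%. Rate = 11.25%.

11.25%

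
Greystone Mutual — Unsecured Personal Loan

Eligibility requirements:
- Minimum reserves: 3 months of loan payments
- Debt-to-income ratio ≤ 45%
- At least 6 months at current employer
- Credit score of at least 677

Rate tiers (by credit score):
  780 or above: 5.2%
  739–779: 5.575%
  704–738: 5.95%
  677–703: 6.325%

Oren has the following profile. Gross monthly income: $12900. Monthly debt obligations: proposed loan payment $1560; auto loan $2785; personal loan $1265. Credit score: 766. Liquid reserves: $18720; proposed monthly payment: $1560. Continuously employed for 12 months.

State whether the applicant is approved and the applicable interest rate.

Credit score 766 ≥ 677 (meets minimum)
Liquid reserves cover 18,720/1,560 = 12.0 months — ≥ 3 required
Employment 12 ≥ 6 months
Total monthly debts = (1,560 + 2,785 + 1,265) = 5,610. Debt-to-income = 5,610/12,900 = 43.5% — meets 45% limit
All requirements met. Score 766 falls in the 739–779 tier → 5.575%.

Approved at 5.575%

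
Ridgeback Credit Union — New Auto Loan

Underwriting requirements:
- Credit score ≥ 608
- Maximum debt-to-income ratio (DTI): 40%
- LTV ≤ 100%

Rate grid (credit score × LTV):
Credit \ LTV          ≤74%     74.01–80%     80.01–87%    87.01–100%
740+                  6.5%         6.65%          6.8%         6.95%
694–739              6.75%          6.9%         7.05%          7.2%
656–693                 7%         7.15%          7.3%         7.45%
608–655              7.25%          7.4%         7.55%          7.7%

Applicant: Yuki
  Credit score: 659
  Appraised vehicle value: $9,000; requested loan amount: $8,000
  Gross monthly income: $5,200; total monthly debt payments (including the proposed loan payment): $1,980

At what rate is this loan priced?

7.45%

Credit score 659 ≥ 608; Debt-to-income = 1,980/5,200 = 38.1% — meets 40% limit
LTV = 8,000/9,000 = 88.9% ≤ 100%
Row: 659 falls in 656–693. Column: 88.9% falls in 87.01–100%. Rate = 7.45%.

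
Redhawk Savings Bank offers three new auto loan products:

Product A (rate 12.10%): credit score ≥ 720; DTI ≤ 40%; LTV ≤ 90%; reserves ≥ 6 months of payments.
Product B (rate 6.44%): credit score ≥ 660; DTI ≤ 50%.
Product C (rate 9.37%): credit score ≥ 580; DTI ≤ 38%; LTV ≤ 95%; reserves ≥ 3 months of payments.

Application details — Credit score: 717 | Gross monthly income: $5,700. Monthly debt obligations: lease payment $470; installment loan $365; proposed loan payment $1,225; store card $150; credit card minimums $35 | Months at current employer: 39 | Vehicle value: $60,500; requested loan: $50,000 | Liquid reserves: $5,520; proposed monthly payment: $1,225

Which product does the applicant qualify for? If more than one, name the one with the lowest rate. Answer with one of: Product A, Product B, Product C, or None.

Product B

Total debts = (470 + 365 + 1,225 + 150 + 35) = 2,245; DTI = 2,245/5,700 = 39.4%.
LTV = 50,000/60,500 = 82.6%.
Reserves = 5,520/1,225 = 4.5 months.
Product A: score 717 < 720; DTI 39.4% ≤ 40%; LTV 82.6% ≤ 90%; reserves 4.5 < 6 mo → does not qualify.
Product B: score 717 ≥ 660; DTI 39.4% ≤ 50% → qualifies.
Product C: score 717 ≥ 580; DTI 39.4% > 38%; LTV 82.6% ≤ 95%; reserves 4.5 ≥ 3 mo → does not qualify.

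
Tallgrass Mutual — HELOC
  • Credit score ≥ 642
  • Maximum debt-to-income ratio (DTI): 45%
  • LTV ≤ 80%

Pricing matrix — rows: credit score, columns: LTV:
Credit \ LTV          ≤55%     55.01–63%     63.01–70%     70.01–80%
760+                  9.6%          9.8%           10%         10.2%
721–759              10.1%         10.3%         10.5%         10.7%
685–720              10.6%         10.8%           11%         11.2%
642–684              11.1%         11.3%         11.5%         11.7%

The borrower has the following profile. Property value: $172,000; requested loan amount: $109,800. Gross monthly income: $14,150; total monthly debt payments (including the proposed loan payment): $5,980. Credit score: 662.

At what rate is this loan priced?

Credit score 662 ≥ 642; DTI: 5,980 ÷ 14,150 = 42.3%, within the 45% cap
LTV = 109,800/172,000 = 63.8% ≤ 80%
Credit 662 → row 642–684; LTV 63.8% → column 63.01–70%. Grid cell → 11.5%.

11.5%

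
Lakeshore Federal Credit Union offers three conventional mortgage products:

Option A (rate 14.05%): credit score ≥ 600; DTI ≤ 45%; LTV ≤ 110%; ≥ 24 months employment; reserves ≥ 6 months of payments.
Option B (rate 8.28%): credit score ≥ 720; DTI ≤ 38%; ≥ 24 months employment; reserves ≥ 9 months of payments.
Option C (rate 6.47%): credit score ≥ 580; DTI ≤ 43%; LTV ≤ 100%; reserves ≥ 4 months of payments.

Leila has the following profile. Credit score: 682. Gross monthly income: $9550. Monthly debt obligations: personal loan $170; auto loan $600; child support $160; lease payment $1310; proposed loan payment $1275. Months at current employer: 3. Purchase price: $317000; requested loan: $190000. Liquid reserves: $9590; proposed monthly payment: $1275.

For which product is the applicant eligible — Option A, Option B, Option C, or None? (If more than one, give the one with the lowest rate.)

Option C

Total debts = (170 + 600 + 160 + 1,310 + 1,275) = 3,515; DTI = 3,515/9,550 = 36.8%.
LTV = 190,000/317,000 = 59.9%.
Reserves = 9,590/1,275 = 7.5 months.
Option A: score 682 ≥ 600; DTI 36.8% ≤ 45%; LTV 59.9% ≤ 110%; employment 3 < 24 mo; reserves 7.5 ≥ 6 mo → does not qualify.
Option B: score 682 < 720; DTI 36.8% ≤ 38%; employment 3 < 24 mo; reserves 7.5 < 9 mo → does not qualify.
Option C: score 682 ≥ 580; DTI 36.8% ≤ 43%; LTV 59.9% ≤ 100%; reserves 7.5 ≥ 4 mo → qualifies.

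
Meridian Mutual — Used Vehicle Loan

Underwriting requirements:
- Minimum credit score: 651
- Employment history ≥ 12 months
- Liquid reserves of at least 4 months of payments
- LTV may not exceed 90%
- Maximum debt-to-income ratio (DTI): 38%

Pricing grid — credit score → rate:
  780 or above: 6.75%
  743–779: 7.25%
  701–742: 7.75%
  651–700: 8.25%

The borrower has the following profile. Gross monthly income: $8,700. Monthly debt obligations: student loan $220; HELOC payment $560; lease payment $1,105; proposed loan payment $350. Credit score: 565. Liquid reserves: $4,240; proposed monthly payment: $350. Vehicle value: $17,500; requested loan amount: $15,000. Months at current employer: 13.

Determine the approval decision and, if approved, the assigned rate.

Credit score 565 < 651 (below minimum)
Employment 13 ≥ 12 months
Liquid reserves cover 4,240/350 = 12.1 months — ≥ 4 required
LTV: 15,000 ÷ 17,500 = 85.7%, within 90% cap
Total monthly debts = (220 + 560 + 1,105 + 350) = 2,235. Debt-to-income = 2,235/8,700 = 25.7% — meets 38% limit
Not all requirements met → denied.

Denied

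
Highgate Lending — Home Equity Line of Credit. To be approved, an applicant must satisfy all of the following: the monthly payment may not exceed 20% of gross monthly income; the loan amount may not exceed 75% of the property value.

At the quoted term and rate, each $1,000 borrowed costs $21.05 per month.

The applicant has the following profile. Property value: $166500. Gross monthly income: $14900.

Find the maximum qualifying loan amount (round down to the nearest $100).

Payment cap: 20% × $14,900 = $2,980/month.
At $21.05 per $1,000, that supports 2,980/21.05 × 1,000 ≈ $141,567 → $141,500.
LTV cap: 75% × $166,500 = $124,875 → $124,800.
Binding constraint: loan-to-value.

$124,800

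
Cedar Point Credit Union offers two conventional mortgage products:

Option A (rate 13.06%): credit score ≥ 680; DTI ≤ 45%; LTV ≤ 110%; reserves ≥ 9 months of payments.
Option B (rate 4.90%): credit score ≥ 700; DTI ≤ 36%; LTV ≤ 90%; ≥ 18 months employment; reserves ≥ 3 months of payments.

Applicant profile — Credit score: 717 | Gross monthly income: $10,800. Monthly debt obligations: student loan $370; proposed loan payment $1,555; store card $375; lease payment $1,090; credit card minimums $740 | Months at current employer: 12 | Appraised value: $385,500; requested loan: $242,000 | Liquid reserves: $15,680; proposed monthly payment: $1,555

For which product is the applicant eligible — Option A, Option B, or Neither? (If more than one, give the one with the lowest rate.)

Total debts = (370 + 1,555 + 375 + 1,090 + 740) = 4,130; DTI = 4,130/10,800 = 38.2%.
LTV = 242,000/385,500 = 62.8%.
Reserves = 15,680/1,555 = 10.1 months.
Option A: score 717 ≥ 680; DTI 38.2% ≤ 45%; LTV 62.8% ≤ 110%; reserves 10.1 ≥ 9 mo → qualifies.
Option B: score 717 ≥ 700; DTI 38.2% > 36%; LTV 62.8% ≤ 90%; employment 12 < 18 mo; reserves 10.1 ≥ 3 mo → does not qualify.

Option A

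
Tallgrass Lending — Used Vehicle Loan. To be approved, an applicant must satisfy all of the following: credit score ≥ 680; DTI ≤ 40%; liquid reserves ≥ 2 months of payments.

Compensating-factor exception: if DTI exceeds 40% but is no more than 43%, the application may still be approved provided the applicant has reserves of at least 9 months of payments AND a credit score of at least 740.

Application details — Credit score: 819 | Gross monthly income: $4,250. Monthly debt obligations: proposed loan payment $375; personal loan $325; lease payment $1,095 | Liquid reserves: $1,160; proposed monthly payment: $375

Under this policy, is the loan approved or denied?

Credit score 819 ≥ 680 (meets base)
Total debts = (375 + 325 + 1,095) = 1,795. DTI: 1,795 ÷ 4,250 = 42.2%, over the 40% base limit.
Reserves: 1,160 ÷ 375 = 3.1 months (meets 2-month minimum)
42.2% falls in the override range (40%–43%), so the compensating-factor test applies.
Reserves 3.1 < 9 months; credit score 819 ≥ 740.
Override conditions not both satisfied; exception does not apply.

Denied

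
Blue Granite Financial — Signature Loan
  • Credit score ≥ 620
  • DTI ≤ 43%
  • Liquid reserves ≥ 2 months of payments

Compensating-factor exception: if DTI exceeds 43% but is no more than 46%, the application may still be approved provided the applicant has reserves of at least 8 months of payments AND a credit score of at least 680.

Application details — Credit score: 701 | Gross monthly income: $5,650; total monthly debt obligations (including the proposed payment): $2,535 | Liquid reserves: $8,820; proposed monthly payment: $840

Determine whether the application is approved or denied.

Approved

Credit score 701 ≥ 620 (meets base)
DTI: 2,535 ÷ 5,650 = 44.9%, over the 43% base limit.
Reserves = 8,820/840 = 10.5 months ≥ 2
44.9% falls in the override range (43%–46%), so the compensating-factor test applies.
Reserves 10.5 ≥ 8 months; credit score 701 ≥ 680.
Both compensating conditions met → exception applies.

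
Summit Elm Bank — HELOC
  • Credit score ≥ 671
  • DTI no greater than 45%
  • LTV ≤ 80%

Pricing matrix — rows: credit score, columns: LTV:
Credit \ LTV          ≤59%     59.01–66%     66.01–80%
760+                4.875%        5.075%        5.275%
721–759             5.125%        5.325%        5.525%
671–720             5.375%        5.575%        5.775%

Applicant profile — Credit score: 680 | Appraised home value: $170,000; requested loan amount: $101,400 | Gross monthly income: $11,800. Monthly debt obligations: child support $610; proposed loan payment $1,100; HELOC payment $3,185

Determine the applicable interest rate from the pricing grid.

5.575%

Credit score 680 ≥ 671; Total monthly debts = (610 + 1,100 + 3,185) = 4,895. Debt-to-income = 4,895/11,800 = 41.5% — meets 45% limit
LTV = 101,400/170,000 = 59.6% ≤ 80%
Row: 680 falls in 671–720. Column: 59.6% falls in 59.01–66%. Rate = 5.575%.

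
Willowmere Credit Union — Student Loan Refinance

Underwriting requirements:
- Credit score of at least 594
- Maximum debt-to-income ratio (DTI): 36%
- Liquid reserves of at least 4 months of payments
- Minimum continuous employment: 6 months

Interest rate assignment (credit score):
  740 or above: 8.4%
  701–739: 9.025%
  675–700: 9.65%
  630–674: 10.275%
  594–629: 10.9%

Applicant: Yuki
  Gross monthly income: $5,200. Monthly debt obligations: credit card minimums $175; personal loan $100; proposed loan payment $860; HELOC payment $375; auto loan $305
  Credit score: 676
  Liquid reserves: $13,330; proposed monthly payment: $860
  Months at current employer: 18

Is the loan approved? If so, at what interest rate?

Approved at 9.65%

Credit score 676 ≥ 594 (meets minimum)
Reserves: 13,330 ÷ 860 = 15.5 months (meets 4-month minimum)
Total monthly debts = (175 + 100 + 860 + 375 + 305) = 1,815. DTI: 1,815 ÷ 5,200 = 34.9%, within the 36% cap
Employment 18 ≥ 6 months
All requirements met. Score 676 falls in the 675–700 tier → 9.65%.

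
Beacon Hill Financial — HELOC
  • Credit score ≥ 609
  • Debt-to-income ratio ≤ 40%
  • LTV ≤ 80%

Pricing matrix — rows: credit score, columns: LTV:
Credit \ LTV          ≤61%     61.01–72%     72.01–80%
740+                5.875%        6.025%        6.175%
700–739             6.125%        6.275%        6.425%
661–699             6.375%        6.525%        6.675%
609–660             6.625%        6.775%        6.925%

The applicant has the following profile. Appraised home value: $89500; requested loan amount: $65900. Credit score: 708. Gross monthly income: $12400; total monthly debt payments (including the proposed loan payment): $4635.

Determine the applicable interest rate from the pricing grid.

6.425%

Credit score 708 ≥ 609; DTI: 4,635 ÷ 12,400 = 37.4%, within the 40% cap
LTV = 65,900/89,500 = 73.6% ≤ 80%
Row: 708 falls in 700–739. Column: 73.6% falls in 72.01–80%. Rate = 6.425%.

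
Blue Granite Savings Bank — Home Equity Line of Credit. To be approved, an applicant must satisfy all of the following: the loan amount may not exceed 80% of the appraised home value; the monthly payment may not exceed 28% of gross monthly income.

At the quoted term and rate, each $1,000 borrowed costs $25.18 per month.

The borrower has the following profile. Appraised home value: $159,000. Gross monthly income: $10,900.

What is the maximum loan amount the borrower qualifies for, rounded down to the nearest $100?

Payment cap: 28% × $10,900 = $3,052/month.
At $25.18 per $1,000, that supports 3,052/25.18 × 1,000 ≈ $121,207 → $121,200.
LTV cap: 80% × $159,000 = $127,200 → $127,200.
Binding constraint: payment-to-income.

$121,200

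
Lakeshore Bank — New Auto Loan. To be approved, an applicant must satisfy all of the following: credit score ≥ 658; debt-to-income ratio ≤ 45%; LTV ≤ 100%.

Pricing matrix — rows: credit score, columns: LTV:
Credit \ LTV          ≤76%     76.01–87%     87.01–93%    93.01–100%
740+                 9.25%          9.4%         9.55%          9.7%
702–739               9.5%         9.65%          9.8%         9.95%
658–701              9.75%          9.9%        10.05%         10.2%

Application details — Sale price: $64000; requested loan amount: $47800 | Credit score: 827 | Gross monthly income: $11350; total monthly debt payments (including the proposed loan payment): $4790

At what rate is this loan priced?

9.25%

Credit score 827 ≥ 658; DTI: 4,790 ÷ 11,350 = 42.2%, within the 45% cap
LTV: 47,800 ÷ 64,000 = 74.7%, within 100% cap
Row: 827 falls in 740+. Column: 74.7% falls in ≤76%. Rate = 9.25%.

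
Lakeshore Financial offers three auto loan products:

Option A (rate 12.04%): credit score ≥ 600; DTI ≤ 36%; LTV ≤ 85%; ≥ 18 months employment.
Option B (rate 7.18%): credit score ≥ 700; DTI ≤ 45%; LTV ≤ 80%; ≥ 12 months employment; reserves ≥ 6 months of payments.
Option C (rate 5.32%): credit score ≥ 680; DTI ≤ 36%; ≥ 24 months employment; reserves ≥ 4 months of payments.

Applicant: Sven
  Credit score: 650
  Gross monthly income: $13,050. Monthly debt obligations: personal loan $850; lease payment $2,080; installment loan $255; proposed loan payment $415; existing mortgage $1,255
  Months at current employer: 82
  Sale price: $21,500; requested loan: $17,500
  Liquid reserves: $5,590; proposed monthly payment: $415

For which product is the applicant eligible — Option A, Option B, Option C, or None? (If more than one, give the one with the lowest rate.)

None

Total debts = (850 + 2,080 + 255 + 415 + 1,255) = 4,855; DTI = 4,855/13,050 = 37.2%.
LTV = 17,500/21,500 = 81.4%.
Reserves = 5,590/415 = 13.5 months.
Option A: score 650 ≥ 600; DTI 37.2% > 36%; LTV 81.4% ≤ 85%; employment 82 ≥ 18 mo → does not qualify.
Option B: score 650 < 700; DTI 37.2% ≤ 45%; LTV 81.4% > 80%; employment 82 ≥ 12 mo; reserves 13.5 ≥ 6 mo → does not qualify.
Option C: score 650 < 680; DTI 37.2% > 36%; employment 82 ≥ 24 mo; reserves 13.5 ≥ 4 mo → does not qualify.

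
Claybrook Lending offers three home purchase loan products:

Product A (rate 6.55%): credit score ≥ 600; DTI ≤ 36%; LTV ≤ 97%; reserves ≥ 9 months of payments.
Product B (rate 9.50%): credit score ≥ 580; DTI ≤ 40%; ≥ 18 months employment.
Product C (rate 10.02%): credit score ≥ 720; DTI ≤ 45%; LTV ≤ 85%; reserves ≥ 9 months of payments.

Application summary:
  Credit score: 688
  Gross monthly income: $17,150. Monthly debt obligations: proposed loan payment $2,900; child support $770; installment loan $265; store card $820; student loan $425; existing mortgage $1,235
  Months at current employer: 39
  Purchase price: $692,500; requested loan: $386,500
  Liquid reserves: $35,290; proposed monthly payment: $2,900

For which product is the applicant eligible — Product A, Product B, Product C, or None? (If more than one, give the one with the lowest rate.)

Total debts = (2,900 + 770 + 265 + 820 + 425 + 1,235) = 6,415; DTI = 6,415/17,150 = 37.4%.
LTV = 386,500/692,500 = 55.8%.
Reserves = 35,290/2,900 = 12.2 months.
Product A: score 688 ≥ 600; DTI 37.4% > 36%; LTV 55.8% ≤ 97%; reserves 12.2 ≥ 9 mo → does not qualify.
Product B: score 688 ≥ 580; DTI 37.4% ≤ 40%; employment 39 ≥ 18 mo → qualifies.
Product C: score 688 < 720; DTI 37.4% ≤ 45%; LTV 55.8% ≤ 85%; reserves 12.2 ≥ 9 mo → does not qualify.

Product B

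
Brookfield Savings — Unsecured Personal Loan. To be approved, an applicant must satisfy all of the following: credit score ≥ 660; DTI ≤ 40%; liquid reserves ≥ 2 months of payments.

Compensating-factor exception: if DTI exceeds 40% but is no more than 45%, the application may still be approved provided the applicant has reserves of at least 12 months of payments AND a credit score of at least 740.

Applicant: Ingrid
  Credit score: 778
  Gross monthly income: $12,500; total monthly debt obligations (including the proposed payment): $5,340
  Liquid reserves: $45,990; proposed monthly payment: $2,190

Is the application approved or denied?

Credit score 778 ≥ 660 (meets base)
DTI: 5,340 ÷ 12,500 = 42.7%, over the 40% base limit.
Liquid reserves cover 45,990/2,190 = 21.0 months — ≥ 2 required
42.7% falls in the override range (40%–45%), so the compensating-factor test applies.
Override check — reserves: 21.0 mo (ok); score: 778 (ok).
Both override conditions satisfied; DTI exception granted.

Approved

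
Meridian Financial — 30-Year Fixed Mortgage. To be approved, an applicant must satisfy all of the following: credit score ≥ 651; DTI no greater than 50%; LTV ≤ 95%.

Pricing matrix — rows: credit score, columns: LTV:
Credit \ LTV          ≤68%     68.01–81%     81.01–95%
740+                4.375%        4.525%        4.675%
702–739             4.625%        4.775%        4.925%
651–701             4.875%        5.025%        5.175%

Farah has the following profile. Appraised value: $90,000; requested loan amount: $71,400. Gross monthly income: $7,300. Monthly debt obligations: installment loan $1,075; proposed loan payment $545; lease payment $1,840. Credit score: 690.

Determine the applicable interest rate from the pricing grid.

Credit score 690 ≥ 651; Total monthly debts = (1,075 + 545 + 1,840) = 3,460. Debt-to-income = 3,460/7,300 = 47.4% — meets 50% limit
LTV: 71,400 ÷ 90,000 = 79.3%, within 95% cap
Score 690 is in the 651–701 band; LTV 79.3% is in the 68.01–81% band → 5.025%.

5.025%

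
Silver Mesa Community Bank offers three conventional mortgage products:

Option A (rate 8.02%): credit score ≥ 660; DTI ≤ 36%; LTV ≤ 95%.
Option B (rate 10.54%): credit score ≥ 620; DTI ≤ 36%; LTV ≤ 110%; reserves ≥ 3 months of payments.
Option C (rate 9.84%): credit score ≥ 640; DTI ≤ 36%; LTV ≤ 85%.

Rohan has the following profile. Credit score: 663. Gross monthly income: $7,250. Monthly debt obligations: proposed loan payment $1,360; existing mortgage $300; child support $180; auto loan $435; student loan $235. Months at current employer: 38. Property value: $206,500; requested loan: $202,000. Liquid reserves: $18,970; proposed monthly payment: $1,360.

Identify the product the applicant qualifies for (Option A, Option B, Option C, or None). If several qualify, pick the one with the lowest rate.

Total debts = (1,360 + 300 + 180 + 435 + 235) = 2,510; DTI = 2,510/7,250 = 34.6%.
LTV = 202,000/206,500 = 97.8%.
Reserves = 18,970/1,360 = 13.9 months.
Option A: score 663 ≥ 660; DTI 34.6% ≤ 36%; LTV 97.8% > 95% → does not qualify.
Option B: score 663 ≥ 620; DTI 34.6% ≤ 36%; LTV 97.8% ≤ 110%; reserves 13.9 ≥ 3 mo → qualifies.
Option C: score 663 ≥ 640; DTI 34.6% ≤ 36%; LTV 97.8% > 85% → does not qualify.

Option B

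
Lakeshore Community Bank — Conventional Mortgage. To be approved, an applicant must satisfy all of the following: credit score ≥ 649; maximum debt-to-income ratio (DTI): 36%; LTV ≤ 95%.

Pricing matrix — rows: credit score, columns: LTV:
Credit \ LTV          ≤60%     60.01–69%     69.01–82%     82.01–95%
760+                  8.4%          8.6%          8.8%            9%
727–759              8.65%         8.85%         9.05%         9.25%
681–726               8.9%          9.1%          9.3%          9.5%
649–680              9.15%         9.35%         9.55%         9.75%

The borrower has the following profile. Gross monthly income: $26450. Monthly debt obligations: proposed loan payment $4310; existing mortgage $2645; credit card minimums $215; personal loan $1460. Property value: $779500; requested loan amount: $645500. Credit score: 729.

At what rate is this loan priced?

9.25%

Credit score 729 ≥ 649; Total monthly debts = (4,310 + 2,645 + 215 + 1,460) = 8,630. Debt-to-income = 8,630/26,450 = 32.6% — meets 36% limit
Loan-to-value = 645,500/779,500 = 82.8% — pass (95% max)
Credit 729 → row 727–759; LTV 82.8% → column 82.01–95%. Grid cell → 9.25%.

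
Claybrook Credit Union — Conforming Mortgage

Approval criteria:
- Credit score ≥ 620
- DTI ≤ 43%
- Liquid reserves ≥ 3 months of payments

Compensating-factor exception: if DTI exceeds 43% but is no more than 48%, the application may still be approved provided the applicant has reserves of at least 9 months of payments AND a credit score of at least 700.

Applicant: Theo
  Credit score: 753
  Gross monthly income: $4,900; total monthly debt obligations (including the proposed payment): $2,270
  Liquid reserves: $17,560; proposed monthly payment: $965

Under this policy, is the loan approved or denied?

Credit score 753 ≥ 620 (meets base)
DTI: 2,270 ÷ 4,900 = 46.3%, over the 43% base limit.
Liquid reserves cover 17,560/965 = 18.2 months — ≥ 3 required
46.3% falls in the override range (43%–48%), so the compensating-factor test applies.
Reserves 18.2 ≥ 9 months; credit score 753 ≥ 700.
Both compensating conditions met → exception applies.

Approved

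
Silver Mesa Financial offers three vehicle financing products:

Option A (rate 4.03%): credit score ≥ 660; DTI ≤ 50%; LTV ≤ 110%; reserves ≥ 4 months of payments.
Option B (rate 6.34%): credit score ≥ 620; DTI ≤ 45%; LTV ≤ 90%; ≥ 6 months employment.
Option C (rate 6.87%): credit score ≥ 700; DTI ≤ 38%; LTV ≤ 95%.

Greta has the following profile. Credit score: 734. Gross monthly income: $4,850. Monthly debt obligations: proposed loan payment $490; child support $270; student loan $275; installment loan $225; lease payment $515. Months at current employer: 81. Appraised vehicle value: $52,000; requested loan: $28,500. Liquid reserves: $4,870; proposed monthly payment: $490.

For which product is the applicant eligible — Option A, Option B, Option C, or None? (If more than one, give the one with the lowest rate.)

Option A

Total debts = (490 + 270 + 275 + 225 + 515) = 1,775; DTI = 1,775/4,850 = 36.6%.
LTV = 28,500/52,000 = 54.8%.
Reserves = 4,870/490 = 9.9 months.
Option A: score 734 ≥ 660; DTI 36.6% ≤ 50%; LTV 54.8% ≤ 110%; reserves 9.9 ≥ 4 mo → qualifies.
Option B: score 734 ≥ 620; DTI 36.6% ≤ 45%; LTV 54.8% ≤ 90%; employment 81 ≥ 6 mo → qualifies.
Option C: score 734 ≥ 700; DTI 36.6% ≤ 38%; LTV 54.8% ≤ 95% → qualifies.
Qualifying: Option A, Option B, Option C. Lowest rate is 4.03% → Option A.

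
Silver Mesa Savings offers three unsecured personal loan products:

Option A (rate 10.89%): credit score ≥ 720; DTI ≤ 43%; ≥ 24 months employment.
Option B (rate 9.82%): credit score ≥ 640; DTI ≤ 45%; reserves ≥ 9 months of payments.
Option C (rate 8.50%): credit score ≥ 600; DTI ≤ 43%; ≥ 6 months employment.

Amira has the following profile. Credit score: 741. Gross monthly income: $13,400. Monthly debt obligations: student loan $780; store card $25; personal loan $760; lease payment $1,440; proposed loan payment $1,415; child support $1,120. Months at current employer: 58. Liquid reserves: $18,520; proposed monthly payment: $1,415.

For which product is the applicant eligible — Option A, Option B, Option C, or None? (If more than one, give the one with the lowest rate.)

Option C

Total debts = (780 + 25 + 760 + 1,440 + 1,415 + 1,120) = 5,540; DTI = 5,540/13,400 = 41.3%.
Reserves = 18,520/1,415 = 13.1 months.
Option A: score 741 ≥ 720; DTI 41.3% ≤ 43%; employment 58 ≥ 24 mo → qualifies.
Option B: score 741 ≥ 640; DTI 41.3% ≤ 45%; reserves 13.1 ≥ 9 mo → qualifies.
Option C: score 741 ≥ 600; DTI 41.3% ≤ 43%; employment 58 ≥ 6 mo → qualifies.
Qualifying: Option A, Option B, Option C. Lowest rate is 8.50% → Option C.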